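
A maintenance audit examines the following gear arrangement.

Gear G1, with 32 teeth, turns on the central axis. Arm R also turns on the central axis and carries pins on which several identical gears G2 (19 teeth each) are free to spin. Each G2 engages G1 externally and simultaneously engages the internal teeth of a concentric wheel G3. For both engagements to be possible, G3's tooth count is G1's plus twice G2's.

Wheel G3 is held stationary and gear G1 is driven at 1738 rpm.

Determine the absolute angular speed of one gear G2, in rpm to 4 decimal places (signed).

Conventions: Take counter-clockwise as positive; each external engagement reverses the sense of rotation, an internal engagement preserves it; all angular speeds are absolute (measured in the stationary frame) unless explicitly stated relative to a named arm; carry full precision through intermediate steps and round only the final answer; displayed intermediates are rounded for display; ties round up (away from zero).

topology: planetary set — G1 32T / G2 19T / G3 70T, arm = carrier (Willis)
normalise by the input: solve with ω_sun = 1, then scale by 1738 rpm
ring teeth: 32 + 2·19 = 70
32(ω_sun−ω_arm) = −70(ω_ring−ω_arm),  ω_ring = 0, ω_sun = 1
32(1−ω_arm) = −70(0−ω_arm)  ⇒  102·ω_arm = 32  ⇒  ω_arm = 16/51
sun–planet mesh: 32·(1−16/51) = −19·(ω_p−ω_arm)  ⇒  ω_p−ω_arm = -1120/969
ω_p = 16/51 − 1120/969 = -16/19
scale: ω_p = -16/19 × 1738 rpm = -1463.5789 rpm

-1463.5789 rpm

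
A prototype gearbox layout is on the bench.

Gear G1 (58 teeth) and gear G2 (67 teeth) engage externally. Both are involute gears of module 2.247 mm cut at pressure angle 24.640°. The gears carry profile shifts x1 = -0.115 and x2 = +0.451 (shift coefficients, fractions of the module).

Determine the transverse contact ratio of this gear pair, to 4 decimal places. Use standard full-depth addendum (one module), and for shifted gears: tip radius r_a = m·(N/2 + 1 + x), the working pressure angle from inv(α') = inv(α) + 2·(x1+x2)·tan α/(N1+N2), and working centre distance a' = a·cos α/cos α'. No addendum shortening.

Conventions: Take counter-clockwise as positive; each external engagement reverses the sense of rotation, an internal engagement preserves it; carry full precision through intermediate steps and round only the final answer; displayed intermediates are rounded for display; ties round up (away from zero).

1.5395

single-mesh involute tooth geometry (58T engaging 67T at module 2.247)
base radii: r_b1 = 59.229601, r_b2 = 68.420401
tip radii: r_a1 = 67.151595, r_a2 = 78.534897
inv(α') = inv(24.640°) + 2·(-0.115+0.451)·tan α/(58+67) = 0.03109722  ⇒  α' = 25.29171°
a' = a·cos α / cos α' = 140.4375·cos 24.640°/cos 25.29171° = 141.183208
action lengths: √(r_a1²−r_b1²) = 31.641604, √(r_a2²−r_b2²) = 38.553584
base pitch p_b = π·m·cos α = 6.416389
CR = (31.641604 + 38.553584 − 141.183208·sin 25.29171°)/6.416389 = 1.539479
contact ratio ≈ 1.5395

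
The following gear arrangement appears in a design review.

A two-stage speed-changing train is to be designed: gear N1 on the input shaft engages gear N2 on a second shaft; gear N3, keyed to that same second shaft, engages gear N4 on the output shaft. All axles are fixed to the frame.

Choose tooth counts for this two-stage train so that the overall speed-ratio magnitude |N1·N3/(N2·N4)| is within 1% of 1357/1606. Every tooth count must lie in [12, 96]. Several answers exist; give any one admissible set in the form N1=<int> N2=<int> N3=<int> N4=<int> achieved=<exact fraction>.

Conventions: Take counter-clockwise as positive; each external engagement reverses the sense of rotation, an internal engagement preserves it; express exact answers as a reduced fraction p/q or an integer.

N1=23 N2=22 N3=59 N4=73 achieved=1357/1606

design class (target 1357/1606): fixed-axis compound train
target = 1357/1606 in lowest terms: an exact hit needs N1·N3 = k·1357 and N2·N4 = k·1606 for one integer k, every count in [12, 96]; additionally prefer no 1:1 stage (N1 ≠ N2, N3 ≠ N4)
k = 1: N1·N3 = 1357 = 23·59, N2·N4 = 1606 = 22·73
achieved = 23·59/(22·73) = 1357/1606; |achieved − target| = 0 ≤ 1357/160600 ✓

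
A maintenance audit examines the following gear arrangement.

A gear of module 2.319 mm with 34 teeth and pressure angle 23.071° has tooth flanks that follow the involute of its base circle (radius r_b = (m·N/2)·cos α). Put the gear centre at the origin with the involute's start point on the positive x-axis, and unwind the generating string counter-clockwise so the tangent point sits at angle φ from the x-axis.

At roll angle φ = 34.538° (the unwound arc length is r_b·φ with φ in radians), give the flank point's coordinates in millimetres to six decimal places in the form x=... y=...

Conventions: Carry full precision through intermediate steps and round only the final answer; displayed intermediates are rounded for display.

recognized (one wheel, involute flank): single-mesh tooth geometry, m = 2.319, N = 34
pitch radius r_p = m·N/2 = 2.319·34/2 = 39.423000
base radius r_b = r_p·cos α = 39.423000·cos 23.071° = 36.269947
roll angle φ = 34.538° = 0.60280182 rad
x = r_b·(cos φ + φ·sin φ) = 42.273003
y = r_b·(sin φ − φ·cos φ) = 2.553204

x=42.273003 y=2.553204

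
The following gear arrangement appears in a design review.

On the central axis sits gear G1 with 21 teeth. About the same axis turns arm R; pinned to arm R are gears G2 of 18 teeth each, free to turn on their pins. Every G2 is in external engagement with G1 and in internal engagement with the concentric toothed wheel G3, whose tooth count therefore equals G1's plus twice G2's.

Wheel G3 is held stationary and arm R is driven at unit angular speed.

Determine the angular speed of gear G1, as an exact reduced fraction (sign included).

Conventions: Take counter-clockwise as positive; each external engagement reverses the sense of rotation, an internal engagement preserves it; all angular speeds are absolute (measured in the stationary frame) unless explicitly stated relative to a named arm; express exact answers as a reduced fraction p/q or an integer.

26/7

recognized (axles ride arm R): planetary set, 21/18/57 teeth
ring teeth: 21 + 2·18 = 57
21(ω_sun−ω_arm) = −57(ω_ring−ω_arm),  ω_ring = 0, ω_arm = 1
ω_sun = 1 − (57/21)(0−1) = 26/7
exact speed ratio = 26/7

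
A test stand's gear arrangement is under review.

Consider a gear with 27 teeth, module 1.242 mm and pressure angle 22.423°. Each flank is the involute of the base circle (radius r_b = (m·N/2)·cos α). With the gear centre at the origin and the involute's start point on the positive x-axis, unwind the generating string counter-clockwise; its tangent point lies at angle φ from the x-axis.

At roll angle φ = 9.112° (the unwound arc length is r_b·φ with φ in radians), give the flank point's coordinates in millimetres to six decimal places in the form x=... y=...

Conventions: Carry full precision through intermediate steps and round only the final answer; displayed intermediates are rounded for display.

single-mesh involute tooth geometry (27T wheel at module 1.242)
pitch radius r_p = m·N/2 = 1.242·27/2 = 16.767000
base radius r_b = r_p·cos α = 16.767000·cos 22.423° = 15.499297
roll angle φ = 9.112° = 0.15903440 rad
x = r_b·(cos φ + φ·sin φ) = 15.694063
y = r_b·(sin φ − φ·cos φ) = 0.020728

x=15.694063 y=0.020728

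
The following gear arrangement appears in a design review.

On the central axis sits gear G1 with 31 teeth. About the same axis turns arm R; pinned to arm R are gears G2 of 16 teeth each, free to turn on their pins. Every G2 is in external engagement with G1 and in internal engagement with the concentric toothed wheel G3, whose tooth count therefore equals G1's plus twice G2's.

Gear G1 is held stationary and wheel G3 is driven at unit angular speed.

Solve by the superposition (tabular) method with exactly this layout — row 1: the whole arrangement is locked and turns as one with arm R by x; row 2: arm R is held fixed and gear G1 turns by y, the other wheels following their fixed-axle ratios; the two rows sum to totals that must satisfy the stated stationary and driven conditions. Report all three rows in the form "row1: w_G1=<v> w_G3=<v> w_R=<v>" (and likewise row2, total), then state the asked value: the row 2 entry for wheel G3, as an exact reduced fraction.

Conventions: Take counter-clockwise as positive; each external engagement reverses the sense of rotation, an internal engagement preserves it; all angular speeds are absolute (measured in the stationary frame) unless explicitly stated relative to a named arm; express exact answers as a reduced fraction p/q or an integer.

row1: w_G1=63/94 w_G3=63/94 w_R=63/94
row2: w_G1=-63/94 w_G3=31/94 w_R=0
total: w_G1=0 w_G3=1 w_R=63/94
asked value: 31/94

topology: planetary set — G1 31T / G2 16T / G3 63T, arm = carrier (Willis)
row 1 (train locked, turned with arm): all members turn x
row 2 — arm fixed, fixed-axis ratios: sun y, ring −(31/63)·y, arm 0
boundary: total ω_sun = x + y = 0 and total ω_ring = x − (31/63)·y = 1  ⇒  y = -63/94, x = 63/94
row 2 ring = −(31/63)·(-63/94) = 31/94
totals (row 1 + row 2): sun 63/94 + (-63/94) = 0, ring 63/94 + 31/94 = 1, arm 63/94 + 0 = 63/94
asked cell (row2, ring) = 31/94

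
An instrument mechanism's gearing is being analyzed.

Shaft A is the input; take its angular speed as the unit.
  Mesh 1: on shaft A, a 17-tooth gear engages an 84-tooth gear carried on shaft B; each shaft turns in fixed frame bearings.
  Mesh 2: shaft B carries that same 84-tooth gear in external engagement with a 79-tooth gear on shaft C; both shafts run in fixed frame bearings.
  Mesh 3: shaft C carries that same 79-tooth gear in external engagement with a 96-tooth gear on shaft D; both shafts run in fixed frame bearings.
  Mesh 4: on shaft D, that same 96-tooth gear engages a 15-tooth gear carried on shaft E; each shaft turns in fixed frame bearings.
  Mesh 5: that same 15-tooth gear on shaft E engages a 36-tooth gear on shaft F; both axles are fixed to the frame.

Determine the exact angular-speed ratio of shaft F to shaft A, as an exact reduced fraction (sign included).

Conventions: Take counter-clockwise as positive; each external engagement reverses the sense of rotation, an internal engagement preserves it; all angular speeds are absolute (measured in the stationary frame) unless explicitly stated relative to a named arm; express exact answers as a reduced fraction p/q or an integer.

-17/36

class = fixed-axis compound train [5 meshes; 5 ratios multiply, 5 sense flips]
mesh 1 [17T→84T]: running ratio 17/84, sense −
mesh 2 [84T→79T]: running ratio 17/79, sense +
mesh 3 [79T→96T]: running ratio 17/96, sense −
mesh 4 [96T→15T]: running ratio 17/15, sense +
mesh 5 [15T→36T]: running ratio 17/36, sense −
ω_out/ω_in = -17/36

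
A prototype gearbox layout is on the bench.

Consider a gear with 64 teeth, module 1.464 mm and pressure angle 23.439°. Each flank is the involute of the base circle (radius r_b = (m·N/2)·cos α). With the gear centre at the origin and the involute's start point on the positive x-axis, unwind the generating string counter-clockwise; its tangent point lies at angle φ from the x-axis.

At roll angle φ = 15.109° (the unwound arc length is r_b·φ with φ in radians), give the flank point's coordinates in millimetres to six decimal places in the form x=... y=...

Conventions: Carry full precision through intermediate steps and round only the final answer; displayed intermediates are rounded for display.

topology: single-mesh involute geometry — m = 1.464, N = 64
pitch radius r_p = m·N/2 = 1.464·64/2 = 46.848000
base radius r_b = r_p·cos α = 46.848000·cos 23.439° = 42.982294
roll angle φ = 15.109° = 0.26370180 rad
x = r_b·(cos φ + φ·sin φ) = 44.450879
y = r_b·(sin φ − φ·cos φ) = 0.260906

x=44.450879 y=0.260906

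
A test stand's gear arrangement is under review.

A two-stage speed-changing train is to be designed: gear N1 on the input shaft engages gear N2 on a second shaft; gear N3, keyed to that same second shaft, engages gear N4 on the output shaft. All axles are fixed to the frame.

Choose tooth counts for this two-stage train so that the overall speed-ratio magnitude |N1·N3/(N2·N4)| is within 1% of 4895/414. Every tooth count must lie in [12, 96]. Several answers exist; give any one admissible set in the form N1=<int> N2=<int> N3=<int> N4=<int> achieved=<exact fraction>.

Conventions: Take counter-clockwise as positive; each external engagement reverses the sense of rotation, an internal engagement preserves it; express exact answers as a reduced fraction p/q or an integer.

class = fixed-axis compound train [2-stage, 4895/414 wanted]
target = 4895/414 in lowest terms: an exact hit needs N1·N3 = k·4895 and N2·N4 = k·414 for one integer k, every count in [12, 96]; additionally prefer no 1:1 stage (N1 ≠ N2, N3 ≠ N4)
k = 1: N1·N3 = 4895 = 55·89, N2·N4 = 414 = 18·23
achieved = 55·89/(18·23) = 4895/414; |achieved − target| = 0 ≤ 979/8280 ✓

N1=55 N2=18 N3=89 N4=23 achieved=4895/414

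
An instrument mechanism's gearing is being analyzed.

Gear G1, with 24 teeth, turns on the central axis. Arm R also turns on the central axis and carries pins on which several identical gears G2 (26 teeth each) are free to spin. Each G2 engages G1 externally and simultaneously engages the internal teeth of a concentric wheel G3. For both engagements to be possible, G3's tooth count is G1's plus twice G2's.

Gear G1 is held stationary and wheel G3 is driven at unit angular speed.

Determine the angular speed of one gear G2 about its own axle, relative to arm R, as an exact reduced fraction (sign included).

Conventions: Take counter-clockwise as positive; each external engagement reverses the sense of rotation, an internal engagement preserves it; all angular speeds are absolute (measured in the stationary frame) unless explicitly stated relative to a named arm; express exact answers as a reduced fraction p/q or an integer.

recognized (axles ride arm R): planetary set, 24/26/76 teeth
ring teeth: 24 + 2·26 = 76
24(ω_sun−ω_arm) = −76(ω_ring−ω_arm),  ω_sun = 0, ω_ring = 1
24(0−ω_arm) = −76(1−ω_arm)  ⇒  100·ω_arm = 76  ⇒  ω_arm = 19/25
sun–planet mesh: 24·(0−19/25) = −26·(ω_p−ω_arm)  ⇒  ω_p−ω_arm = 228/325
exact speed ratio = 228/325

228/325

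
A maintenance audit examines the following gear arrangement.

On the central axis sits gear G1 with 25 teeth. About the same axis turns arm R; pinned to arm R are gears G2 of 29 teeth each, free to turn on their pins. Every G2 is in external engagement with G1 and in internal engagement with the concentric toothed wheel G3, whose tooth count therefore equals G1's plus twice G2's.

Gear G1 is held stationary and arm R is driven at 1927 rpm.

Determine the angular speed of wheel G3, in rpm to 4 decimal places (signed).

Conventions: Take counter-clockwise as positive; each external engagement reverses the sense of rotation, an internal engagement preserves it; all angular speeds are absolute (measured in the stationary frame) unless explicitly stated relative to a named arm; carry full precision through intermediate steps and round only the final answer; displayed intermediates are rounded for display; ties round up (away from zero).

+2507.4217 rpm

class = planetary set [G3 = 25+2·29 = 83; Willis about the carrier]
normalise by the input: solve with ω_arm = 1, then scale by 1927 rpm
ring teeth: 25 + 2·29 = 83
25(ω_sun−ω_arm) = −83(ω_ring−ω_arm),  ω_sun = 0, ω_arm = 1
ω_ring = 1 − (25/83)(0−1) = 108/83
scale: ω_ring = 108/83 × 1927 rpm = +2507.4217 rpm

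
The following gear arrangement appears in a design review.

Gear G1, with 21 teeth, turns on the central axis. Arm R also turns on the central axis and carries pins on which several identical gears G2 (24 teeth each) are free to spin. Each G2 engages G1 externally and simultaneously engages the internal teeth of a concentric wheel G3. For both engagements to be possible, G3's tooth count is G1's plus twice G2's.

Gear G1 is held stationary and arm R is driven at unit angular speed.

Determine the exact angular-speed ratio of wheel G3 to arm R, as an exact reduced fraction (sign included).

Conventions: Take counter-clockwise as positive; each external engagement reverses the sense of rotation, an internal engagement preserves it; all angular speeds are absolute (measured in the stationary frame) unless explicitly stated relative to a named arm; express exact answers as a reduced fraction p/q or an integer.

class = planetary set [G3 = 21+2·24 = 69; Willis about the carrier]
ring teeth: 21 + 2·24 = 69
21(ω_sun−ω_arm) = −69(ω_ring−ω_arm),  ω_sun = 0, ω_arm = 1
ω_ring = 1 − (21/69)(0−1) = 30/23
ω_out/ω_in = 30/23

30/23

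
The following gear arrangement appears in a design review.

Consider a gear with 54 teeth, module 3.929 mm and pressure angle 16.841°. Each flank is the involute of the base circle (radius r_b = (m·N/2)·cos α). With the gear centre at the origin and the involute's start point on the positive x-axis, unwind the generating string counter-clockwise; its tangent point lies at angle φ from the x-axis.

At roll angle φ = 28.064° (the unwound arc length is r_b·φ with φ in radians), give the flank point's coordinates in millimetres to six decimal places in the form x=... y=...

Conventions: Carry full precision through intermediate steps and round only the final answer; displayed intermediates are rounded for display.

x=112.992114 y=3.882514

single-mesh involute tooth geometry (54T wheel at module 3.929)
pitch radius r_p = m·N/2 = 3.929·54/2 = 106.083000
base radius r_b = r_p·cos α = 106.083000·cos 16.841° = 101.533357
roll angle φ = 28.064° = 0.48980920 rad
x = r_b·(cos φ + φ·sin φ) = 112.992114
y = r_b·(sin φ − φ·cos φ) = 3.882514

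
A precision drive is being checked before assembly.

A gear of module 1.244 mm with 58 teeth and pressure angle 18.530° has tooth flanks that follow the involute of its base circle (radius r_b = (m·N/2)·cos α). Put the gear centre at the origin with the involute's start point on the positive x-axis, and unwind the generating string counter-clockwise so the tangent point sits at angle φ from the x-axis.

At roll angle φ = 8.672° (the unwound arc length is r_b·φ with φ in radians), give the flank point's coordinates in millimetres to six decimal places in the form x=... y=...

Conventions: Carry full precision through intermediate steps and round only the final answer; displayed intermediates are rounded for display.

topology: single-mesh involute geometry — m = 1.244, N = 58
pitch radius r_p = m·N/2 = 1.244·58/2 = 36.076000
base radius r_b = r_p·cos α = 36.076000·cos 18.530° = 34.205726
roll angle φ = 8.672° = 0.15135495 rad
x = r_b·(cos φ + φ·sin φ) = 34.595283
y = r_b·(sin φ − φ·cos φ) = 0.039443

x=34.595283 y=0.039443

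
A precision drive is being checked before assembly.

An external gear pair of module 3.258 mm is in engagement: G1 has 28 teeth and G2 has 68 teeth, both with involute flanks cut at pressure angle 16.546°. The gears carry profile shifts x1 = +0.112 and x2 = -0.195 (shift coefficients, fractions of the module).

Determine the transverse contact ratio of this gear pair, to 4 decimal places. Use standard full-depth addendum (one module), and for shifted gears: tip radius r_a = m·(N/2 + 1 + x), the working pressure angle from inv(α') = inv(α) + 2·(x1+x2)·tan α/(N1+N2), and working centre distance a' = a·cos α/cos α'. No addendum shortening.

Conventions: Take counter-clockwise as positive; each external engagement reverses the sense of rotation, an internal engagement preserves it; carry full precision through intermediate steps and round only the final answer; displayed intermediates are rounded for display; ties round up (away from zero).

single-mesh involute tooth geometry (28T engaging 68T at module 3.258)
base radii: r_b1 = 43.723271, r_b2 = 106.185087
tip radii: r_a1 = 49.234896, r_a2 = 113.394690
inv(α') = inv(16.546°) + 2·(+0.112-0.195)·tan α/(28+68) = 0.00779111  ⇒  α' = 16.20515°
a' = a·cos α / cos α' = 156.3840·cos 16.546°/cos 16.20515° = 156.110861
action lengths: √(r_a1²−r_b1²) = 22.635162, √(r_a2²−r_b2²) = 39.787976
base pitch p_b = π·m·cos α = 9.811479
CR = (22.635162 + 39.787976 − 156.110861·sin 16.20515°)/9.811479 = 1.921843
contact ratio ≈ 1.9218

1.9218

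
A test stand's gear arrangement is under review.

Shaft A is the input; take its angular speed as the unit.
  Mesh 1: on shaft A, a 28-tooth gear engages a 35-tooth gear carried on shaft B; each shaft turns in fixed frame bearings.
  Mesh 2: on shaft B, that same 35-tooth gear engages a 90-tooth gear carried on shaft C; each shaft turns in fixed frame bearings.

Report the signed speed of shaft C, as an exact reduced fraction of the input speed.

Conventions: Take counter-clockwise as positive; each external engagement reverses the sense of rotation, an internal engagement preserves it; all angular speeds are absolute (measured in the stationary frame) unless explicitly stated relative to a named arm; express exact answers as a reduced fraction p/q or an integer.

14/45

2-mesh fixed-axis compound train (all bearings frame-fixed)
mesh 1 [28T→35T]: |ω|/ω_in = 1×28/35 = 4/5, sense flips to −
mesh 2 [35T→90T]: |ω|/ω_in = (4/5)×35/90 = 14/45, sense flips to +
signed output speed (× input speed) = 14/45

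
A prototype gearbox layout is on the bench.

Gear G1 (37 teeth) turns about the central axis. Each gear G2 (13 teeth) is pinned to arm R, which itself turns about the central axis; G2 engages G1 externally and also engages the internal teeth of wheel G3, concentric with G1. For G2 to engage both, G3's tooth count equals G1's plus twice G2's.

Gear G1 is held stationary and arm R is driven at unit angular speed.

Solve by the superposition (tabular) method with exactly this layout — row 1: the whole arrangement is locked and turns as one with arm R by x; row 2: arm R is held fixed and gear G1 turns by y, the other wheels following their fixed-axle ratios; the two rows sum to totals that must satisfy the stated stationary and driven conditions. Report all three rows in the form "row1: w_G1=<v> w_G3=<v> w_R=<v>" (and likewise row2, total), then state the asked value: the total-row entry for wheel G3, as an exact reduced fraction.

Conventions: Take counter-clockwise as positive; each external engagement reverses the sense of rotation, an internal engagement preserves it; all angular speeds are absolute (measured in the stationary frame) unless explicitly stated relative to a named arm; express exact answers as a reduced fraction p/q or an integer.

row1: w_G1=1 w_G3=1 w_R=1
row2: w_G1=-1 w_G3=37/63 w_R=0
total: w_G1=0 w_G3=100/63 w_R=1
asked value: 100/63

planetary set (37T centre, 13T on arm, 63T internal) — Willis relation
row 1 — lock + rotate with arm: ω_sun = ω_ring = ω_arm = x
row 2 — arm fixed, fixed-axis ratios: sun y, ring −(37/63)·y, arm 0
boundary: total ω_sun = x + y = 0 and total ω_arm = x = 1  ⇒  y = -1, x = 1
row 2 ring = −(37/63)·(-1) = 37/63
totals (row 1 + row 2): sun 1 + (-1) = 0, ring 1 + 37/63 = 100/63, arm 1 + 0 = 1
asked cell (total, ring) = 100/63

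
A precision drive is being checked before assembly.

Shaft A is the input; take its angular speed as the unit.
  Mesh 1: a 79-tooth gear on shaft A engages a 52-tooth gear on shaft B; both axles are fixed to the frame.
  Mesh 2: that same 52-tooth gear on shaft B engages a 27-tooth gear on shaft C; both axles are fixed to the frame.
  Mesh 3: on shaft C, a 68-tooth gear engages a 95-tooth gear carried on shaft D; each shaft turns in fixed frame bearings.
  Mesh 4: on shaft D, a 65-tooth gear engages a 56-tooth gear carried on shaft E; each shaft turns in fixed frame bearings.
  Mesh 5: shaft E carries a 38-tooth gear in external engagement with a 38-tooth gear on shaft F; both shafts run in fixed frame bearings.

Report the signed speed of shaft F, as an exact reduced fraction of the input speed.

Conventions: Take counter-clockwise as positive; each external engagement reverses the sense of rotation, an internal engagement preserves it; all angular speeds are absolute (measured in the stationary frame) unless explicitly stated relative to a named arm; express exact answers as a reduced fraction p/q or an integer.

5-mesh fixed-axis compound train (all bearings frame-fixed)
mesh 1 [79T→52T]: |ω|/ω_in = 1×79/52 = 79/52, sense flips to −
mesh 2 [52T→27T]: |ω|/ω_in = (79/52)×52/27 = 79/27, sense flips to +
mesh 3 [68T→95T]: |ω|/ω_in = (79/27)×68/95 = 5372/2565, sense flips to −
mesh 4 [65T→56T]: |ω|/ω_in = (5372/2565)×65/56 = 17459/7182, sense flips to +
mesh 5 [38T→38T]: |ω|/ω_in = (17459/7182)×38/38 = 17459/7182, sense flips to −
signed output speed (× input speed) = -17459/7182

-17459/7182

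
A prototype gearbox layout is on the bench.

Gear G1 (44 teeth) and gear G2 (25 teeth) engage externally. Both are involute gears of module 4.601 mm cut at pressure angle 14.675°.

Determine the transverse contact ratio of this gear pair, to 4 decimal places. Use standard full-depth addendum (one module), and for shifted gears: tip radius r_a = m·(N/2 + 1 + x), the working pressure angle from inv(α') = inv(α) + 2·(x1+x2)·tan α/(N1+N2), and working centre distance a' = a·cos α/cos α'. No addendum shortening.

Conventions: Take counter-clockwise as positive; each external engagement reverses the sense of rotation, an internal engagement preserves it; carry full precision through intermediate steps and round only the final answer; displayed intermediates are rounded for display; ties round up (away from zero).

topology: single-mesh involute geometry — m = 4.601, 44T/25T pair
base radii: r_b1 = 97.919975, r_b2 = 55.636349
tip radii: r_a1 = 105.823000, r_a2 = 62.113500
no profile shift: α' = α, a' = a
action lengths: √(r_a1²−r_b1²) = 40.127121, √(r_a2²−r_b2²) = 27.616725
base pitch p_b = π·m·cos α = 13.982940
CR = (40.127121 + 27.616725 − 158.734500·sin 14.67500°)/13.982940 = 1.968878
contact ratio ≈ 1.9689

1.9689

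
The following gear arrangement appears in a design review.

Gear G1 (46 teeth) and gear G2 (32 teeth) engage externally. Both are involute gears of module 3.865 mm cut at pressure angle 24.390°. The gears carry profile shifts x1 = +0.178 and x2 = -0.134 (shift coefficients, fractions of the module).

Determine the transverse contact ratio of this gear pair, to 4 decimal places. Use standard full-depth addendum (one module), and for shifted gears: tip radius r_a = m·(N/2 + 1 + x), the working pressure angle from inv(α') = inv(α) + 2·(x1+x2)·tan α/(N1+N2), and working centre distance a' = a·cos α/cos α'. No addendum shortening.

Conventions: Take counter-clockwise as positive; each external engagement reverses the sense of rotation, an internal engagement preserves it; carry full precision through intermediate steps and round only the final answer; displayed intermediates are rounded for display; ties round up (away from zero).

1.5222

class = single-mesh tooth geometry [involute pair 46T × 32T, m = 3.865]
base radii: r_b1 = 80.961632, r_b2 = 56.321135
tip radii: r_a1 = 93.447970, r_a2 = 65.187090
inv(α') = inv(24.390°) + 2·(+0.178-0.134)·tan α/(46+32) = 0.02823542  ⇒  α' = 24.53163°
a' = a·cos α / cos α' = 150.7350·cos 24.390°/cos 24.53163° = 150.904597
action lengths: √(r_a1²−r_b1²) = 46.666232, √(r_a2²−r_b2²) = 32.822042
base pitch p_b = π·m·cos α = 11.058629
CR = (46.666232 + 32.822042 − 150.904597·sin 24.53163°)/11.058629 = 1.522192
contact ratio ≈ 1.5222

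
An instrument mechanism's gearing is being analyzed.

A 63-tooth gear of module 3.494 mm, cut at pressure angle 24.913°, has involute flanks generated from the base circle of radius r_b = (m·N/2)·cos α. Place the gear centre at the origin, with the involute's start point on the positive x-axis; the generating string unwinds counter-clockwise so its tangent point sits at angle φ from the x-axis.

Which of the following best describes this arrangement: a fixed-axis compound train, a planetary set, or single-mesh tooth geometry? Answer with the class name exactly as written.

recognized (one wheel, involute flank): single-mesh tooth geometry, m = 3.494, N = 63
classification: single-mesh tooth geometry

single-mesh tooth geometry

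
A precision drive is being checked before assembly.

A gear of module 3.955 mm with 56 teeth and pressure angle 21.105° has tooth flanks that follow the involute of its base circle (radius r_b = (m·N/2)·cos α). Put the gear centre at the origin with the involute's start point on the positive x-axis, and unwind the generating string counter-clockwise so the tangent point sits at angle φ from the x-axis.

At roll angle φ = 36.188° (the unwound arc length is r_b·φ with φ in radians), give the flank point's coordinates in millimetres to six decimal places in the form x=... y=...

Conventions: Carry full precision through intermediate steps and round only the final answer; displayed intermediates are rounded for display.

x=121.908293 y=8.335464

class = single-mesh tooth geometry [base-circle involute, m = 3.955, 56T]
pitch radius r_p = m·N/2 = 3.955·56/2 = 110.740000
base radius r_b = r_p·cos α = 110.740000·cos 21.105° = 103.311795
roll angle φ = 36.188° = 0.63159975 rad
x = r_b·(cos φ + φ·sin φ) = 121.908293
y = r_b·(sin φ − φ·cos φ) = 8.335464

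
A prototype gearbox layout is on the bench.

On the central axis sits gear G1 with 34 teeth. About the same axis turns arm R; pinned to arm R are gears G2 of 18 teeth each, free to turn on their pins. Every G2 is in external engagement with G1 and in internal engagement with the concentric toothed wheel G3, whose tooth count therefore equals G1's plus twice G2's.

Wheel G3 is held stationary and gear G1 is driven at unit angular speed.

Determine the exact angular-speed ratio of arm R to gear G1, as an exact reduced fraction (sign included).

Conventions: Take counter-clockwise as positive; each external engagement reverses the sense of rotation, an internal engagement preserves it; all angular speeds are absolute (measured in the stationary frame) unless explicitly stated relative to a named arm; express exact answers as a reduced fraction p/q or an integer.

recognized (axles ride arm R): planetary set, 34/18/70 teeth
ring teeth: 34 + 2·18 = 70
34(ω_sun−ω_arm) = −70(ω_ring−ω_arm),  ω_ring = 0, ω_sun = 1
34(1−ω_arm) = −70(0−ω_arm)  ⇒  104·ω_arm = 34  ⇒  ω_arm = 17/52
ω_out/ω_in = 17/52

17/52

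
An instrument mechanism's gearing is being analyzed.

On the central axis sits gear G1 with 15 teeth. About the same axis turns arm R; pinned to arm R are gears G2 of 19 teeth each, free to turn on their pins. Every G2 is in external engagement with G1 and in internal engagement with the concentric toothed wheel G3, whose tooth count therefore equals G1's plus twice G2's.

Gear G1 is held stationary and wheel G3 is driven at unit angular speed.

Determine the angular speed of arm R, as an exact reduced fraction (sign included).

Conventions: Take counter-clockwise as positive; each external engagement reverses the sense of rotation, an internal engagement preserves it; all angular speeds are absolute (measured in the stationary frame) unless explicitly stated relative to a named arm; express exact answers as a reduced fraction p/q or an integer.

53/68

topology: planetary set — G1 15T / G2 19T / G3 53T, arm = carrier (Willis)
ring teeth: 15 + 2·19 = 53
15(ω_sun−ω_arm) = −53(ω_ring−ω_arm),  ω_sun = 0, ω_ring = 1
15(0−ω_arm) = −53(1−ω_arm)  ⇒  68·ω_arm = 53  ⇒  ω_arm = 53/68
exact speed ratio = 53/68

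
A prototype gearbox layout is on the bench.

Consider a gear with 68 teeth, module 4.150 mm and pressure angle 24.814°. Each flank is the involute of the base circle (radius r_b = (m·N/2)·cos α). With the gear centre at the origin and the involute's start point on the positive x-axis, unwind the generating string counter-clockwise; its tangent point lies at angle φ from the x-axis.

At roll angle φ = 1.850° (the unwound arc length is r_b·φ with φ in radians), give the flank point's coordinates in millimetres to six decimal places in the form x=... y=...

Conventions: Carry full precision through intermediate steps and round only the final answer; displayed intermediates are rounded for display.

recognized (one wheel, involute flank): single-mesh tooth geometry, m = 4.150, N = 68
pitch radius r_p = m·N/2 = 4.150·68/2 = 141.100000
base radius r_b = r_p·cos α = 141.100000·cos 24.814° = 128.072937
roll angle φ = 1.850° = 0.03228859 rad
x = r_b·(cos φ + φ·sin φ) = 128.139681
y = r_b·(sin φ − φ·cos φ) = 0.001437

x=128.139681 y=0.001437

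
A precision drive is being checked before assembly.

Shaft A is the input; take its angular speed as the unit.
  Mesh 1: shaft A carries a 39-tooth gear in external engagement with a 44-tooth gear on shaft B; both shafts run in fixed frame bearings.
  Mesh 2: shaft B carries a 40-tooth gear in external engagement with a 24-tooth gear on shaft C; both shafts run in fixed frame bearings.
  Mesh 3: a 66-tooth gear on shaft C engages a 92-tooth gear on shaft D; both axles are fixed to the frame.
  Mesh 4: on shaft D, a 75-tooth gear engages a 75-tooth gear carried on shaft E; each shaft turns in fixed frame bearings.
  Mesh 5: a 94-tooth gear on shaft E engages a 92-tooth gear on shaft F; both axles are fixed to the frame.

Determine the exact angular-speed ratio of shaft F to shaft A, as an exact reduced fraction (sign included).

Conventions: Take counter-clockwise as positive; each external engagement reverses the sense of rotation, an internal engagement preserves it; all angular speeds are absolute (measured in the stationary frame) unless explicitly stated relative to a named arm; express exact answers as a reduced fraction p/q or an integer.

class = fixed-axis compound train [5 meshes; 5 ratios multiply, 5 sense flips]
mesh 1 [39T→44T]: running ratio 39/44, sense −
mesh 2 [40T→24T]: running ratio 65/44, sense +
mesh 3 [66T→92T]: running ratio 195/184, sense −
mesh 4 [75T→75T]: running ratio 195/184, sense +
mesh 5 [94T→92T]: running ratio 9165/8464, sense −
ω_out/ω_in = -9165/8464

-9165/8464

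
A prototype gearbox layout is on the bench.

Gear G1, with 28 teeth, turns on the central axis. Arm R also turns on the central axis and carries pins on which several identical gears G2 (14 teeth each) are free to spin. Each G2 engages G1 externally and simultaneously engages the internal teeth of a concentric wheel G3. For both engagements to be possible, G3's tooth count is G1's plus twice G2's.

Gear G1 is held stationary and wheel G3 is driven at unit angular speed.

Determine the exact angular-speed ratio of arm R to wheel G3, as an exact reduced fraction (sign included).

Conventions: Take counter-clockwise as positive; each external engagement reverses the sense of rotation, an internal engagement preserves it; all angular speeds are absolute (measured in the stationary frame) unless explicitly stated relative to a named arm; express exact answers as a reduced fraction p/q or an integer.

recognized (axles ride arm R): planetary set, 28/14/56 teeth
ring teeth: 28 + 2·14 = 56
28(ω_sun−ω_arm) = −56(ω_ring−ω_arm),  ω_sun = 0, ω_ring = 1
28(0−ω_arm) = −56(1−ω_arm)  ⇒  84·ω_arm = 56  ⇒  ω_arm = 2/3
ω_out/ω_in = 2/3

2/3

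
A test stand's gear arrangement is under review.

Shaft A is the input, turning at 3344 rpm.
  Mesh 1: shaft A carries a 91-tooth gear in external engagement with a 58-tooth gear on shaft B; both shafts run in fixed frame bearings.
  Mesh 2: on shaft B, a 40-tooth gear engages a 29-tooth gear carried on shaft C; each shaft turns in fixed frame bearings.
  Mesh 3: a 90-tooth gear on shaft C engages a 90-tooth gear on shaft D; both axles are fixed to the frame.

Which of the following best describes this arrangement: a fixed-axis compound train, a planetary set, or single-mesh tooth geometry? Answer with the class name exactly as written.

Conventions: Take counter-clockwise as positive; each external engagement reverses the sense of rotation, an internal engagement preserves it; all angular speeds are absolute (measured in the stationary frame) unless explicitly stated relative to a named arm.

3-mesh fixed-axis compound train (all bearings frame-fixed)
classification: fixed-axis compound train

fixed-axis compound train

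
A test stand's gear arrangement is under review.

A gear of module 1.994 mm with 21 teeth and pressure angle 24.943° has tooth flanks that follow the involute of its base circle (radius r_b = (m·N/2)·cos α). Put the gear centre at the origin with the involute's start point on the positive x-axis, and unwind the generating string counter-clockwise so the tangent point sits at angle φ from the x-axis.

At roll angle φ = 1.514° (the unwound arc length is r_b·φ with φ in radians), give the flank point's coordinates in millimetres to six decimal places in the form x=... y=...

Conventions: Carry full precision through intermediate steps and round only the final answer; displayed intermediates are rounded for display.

x=18.990786 y=0.000117

recognized (one wheel, involute flank): single-mesh tooth geometry, m = 1.994, N = 21
pitch radius r_p = m·N/2 = 1.994·21/2 = 20.937000
base radius r_b = r_p·cos α = 20.937000·cos 24.943° = 18.984159
roll angle φ = 1.514° = 0.02642428 rad
x = r_b·(cos φ + φ·sin φ) = 18.990786
y = r_b·(sin φ − φ·cos φ) = 0.000117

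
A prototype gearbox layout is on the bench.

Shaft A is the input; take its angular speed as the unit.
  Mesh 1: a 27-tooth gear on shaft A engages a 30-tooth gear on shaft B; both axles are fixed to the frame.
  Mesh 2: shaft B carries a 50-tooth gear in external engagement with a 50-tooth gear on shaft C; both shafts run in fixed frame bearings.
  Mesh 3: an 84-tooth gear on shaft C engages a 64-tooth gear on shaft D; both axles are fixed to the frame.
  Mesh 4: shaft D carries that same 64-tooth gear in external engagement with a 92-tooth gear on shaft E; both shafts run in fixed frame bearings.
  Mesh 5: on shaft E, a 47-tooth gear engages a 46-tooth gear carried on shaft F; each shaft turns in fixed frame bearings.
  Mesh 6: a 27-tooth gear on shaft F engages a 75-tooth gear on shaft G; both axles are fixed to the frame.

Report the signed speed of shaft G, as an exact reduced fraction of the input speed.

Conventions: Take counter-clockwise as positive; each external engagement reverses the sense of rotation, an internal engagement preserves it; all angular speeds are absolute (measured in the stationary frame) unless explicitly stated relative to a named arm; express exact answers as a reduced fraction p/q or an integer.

6-mesh fixed-axis compound train (all bearings frame-fixed)
mesh 1 [27T→30T]: |ω|/ω_in = 1×27/30 = 9/10, sense flips to −
mesh 2 [50T→50T]: |ω|/ω_in = (9/10)×50/50 = 9/10, sense flips to +
mesh 3 [84T→64T]: |ω|/ω_in = (9/10)×84/64 = 189/160, sense flips to −
mesh 4 [64T→92T]: |ω|/ω_in = (189/160)×64/92 = 189/230, sense flips to +
mesh 5 [47T→46T]: |ω|/ω_in = (189/230)×47/46 = 8883/10580, sense flips to −
mesh 6 [27T→75T]: |ω|/ω_in = (8883/10580)×27/75 = 79947/264500, sense flips to +
signed output speed (× input speed) = 79947/264500

79947/264500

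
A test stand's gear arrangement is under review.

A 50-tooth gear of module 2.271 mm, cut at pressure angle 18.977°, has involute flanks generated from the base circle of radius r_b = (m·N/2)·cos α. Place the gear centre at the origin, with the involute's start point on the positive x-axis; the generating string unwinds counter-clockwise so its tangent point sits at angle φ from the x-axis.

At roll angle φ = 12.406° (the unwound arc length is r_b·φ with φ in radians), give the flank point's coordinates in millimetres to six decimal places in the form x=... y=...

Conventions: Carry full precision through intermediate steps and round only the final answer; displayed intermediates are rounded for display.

x=54.933084 y=0.180824

topology: single-mesh involute geometry — m = 2.271, N = 50
pitch radius r_p = m·N/2 = 2.271·50/2 = 56.775000
base radius r_b = r_p·cos α = 56.775000·cos 18.977° = 53.689233
roll angle φ = 12.406° = 0.21652555 rad
x = r_b·(cos φ + φ·sin φ) = 54.933084
y = r_b·(sin φ − φ·cos φ) = 0.180824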